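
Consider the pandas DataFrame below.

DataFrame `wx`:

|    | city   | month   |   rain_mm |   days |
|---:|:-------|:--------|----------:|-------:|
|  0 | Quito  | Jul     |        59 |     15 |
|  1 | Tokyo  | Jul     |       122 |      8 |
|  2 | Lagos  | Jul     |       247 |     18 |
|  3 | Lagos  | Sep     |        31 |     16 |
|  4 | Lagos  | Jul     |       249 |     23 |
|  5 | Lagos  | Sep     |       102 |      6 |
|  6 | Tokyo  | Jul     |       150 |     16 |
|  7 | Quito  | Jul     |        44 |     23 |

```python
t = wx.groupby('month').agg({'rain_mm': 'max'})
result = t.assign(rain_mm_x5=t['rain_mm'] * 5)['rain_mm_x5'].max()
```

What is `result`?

group by month, max of rain_mm:
       rain_mm
month         
Jul        249
Sep        102
add column rain_mm_x5 = t['rain_mm'] * 5:
       rain_mm  rain_mm_x5
month                     
Jul        249        1245
Sep        102         510
Finally, max of column 'rain_mm_x5' = 1245.

1245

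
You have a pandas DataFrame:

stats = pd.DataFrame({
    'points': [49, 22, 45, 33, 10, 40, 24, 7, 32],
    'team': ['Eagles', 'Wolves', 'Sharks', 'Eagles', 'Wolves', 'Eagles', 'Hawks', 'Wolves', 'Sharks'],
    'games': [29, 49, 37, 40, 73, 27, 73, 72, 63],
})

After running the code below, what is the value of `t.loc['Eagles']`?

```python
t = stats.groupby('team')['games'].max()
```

40

group by team, max of games:
team
Eagles    40
Hawks     73
Sharks    63
Wolves    73
Name: games, dtype: int64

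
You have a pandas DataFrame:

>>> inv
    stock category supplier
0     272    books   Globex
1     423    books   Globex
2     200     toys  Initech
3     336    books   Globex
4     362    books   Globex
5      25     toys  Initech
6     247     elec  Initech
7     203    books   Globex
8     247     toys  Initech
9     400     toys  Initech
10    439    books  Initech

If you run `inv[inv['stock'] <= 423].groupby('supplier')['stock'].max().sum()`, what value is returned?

filter rows where stock <= 423:
   stock category supplier
0    272    books   Globex
1    423    books   Globex
2    200     toys  Initech
3    336    books   Globex
4    362    books   Globex
5     25     toys  Initech
6    247     elec  Initech
7    203    books   Globex
8    247     toys  Initech
9    400     toys  Initech
group by supplier, max of stock:
supplier
Globex     423
Initech    400
Name: stock, dtype: int64

823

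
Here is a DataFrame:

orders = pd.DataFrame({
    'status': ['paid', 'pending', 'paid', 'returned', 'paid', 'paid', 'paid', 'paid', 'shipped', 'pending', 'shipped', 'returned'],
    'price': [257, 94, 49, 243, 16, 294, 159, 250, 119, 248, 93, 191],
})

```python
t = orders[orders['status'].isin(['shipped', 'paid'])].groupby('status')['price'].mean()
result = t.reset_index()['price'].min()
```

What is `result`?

filter rows where status in ['shipped', 'paid']:
     status  price
0      paid    257
2      paid     49
4      paid     16
5      paid    294
6      paid    159
7      paid    250
8   shipped    119
10  shipped     93
group by status, mean of price:
status
paid       170.833333
shipped    106.000000
Name: price, dtype: float64
reset_index():
    status       price
0     paid  170.833333
1  shipped  106.000000

106.0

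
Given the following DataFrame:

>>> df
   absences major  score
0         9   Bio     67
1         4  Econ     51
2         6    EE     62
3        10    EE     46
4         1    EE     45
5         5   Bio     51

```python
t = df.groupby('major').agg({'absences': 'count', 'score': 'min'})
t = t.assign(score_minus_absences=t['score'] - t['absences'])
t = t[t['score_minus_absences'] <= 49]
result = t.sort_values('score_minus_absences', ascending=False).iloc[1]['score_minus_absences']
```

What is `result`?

group by major: count(absences), min(score):
       absences  score
major                 
Bio           2     51
EE            3     45
Econ          1     51
add column score_minus_absences = t['score'] - t['absences']:
       absences  score  score_minus_absences
major                                       
Bio           2     51                    49
EE            3     45                    42
Econ          1     51                    50
filter rows where score_minus_absences <= 49:
       absences  score  score_minus_absences
major                                       
Bio           2     51                    49
EE            3     45                    42
sort by score_minus_absences descending:
       absences  score  score_minus_absences
major                                       
Bio           2     51                    49
EE            3     45                    42

42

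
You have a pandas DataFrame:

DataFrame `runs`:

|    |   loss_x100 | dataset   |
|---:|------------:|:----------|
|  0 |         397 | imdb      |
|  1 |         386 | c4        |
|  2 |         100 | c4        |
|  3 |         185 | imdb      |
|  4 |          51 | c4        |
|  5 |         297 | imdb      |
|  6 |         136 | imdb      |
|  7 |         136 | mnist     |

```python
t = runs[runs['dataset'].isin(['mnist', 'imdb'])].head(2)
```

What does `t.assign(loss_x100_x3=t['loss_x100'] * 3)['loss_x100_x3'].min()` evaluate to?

filter rows where dataset in ['mnist', 'imdb']:
   loss_x100 dataset
0        397    imdb
3        185    imdb
5        297    imdb
6        136    imdb
7        136   mnist
take first 2 rows:
   loss_x100 dataset
0        397    imdb
3        185    imdb
add column loss_x100_x3 = t['loss_x100'] * 3:
   loss_x100 dataset  loss_x100_x3
0        397    imdb          1191
3        185    imdb           555

555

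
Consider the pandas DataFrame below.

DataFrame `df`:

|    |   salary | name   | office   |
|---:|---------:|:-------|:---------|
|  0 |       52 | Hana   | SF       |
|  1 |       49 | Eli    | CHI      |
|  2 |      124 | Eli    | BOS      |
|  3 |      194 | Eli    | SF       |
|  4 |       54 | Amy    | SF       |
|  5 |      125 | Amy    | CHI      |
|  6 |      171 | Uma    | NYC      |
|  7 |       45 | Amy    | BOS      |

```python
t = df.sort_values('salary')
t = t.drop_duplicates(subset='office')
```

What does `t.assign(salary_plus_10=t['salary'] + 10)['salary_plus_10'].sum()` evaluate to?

sort by salary:
   salary  name office
7      45   Amy    BOS
1      49   Eli    CHI
0      52  Hana     SF
4      54   Amy     SF
2     124   Eli    BOS
5     125   Amy    CHI
6     171   Uma    NYC
3     194   Eli     SF
drop duplicate office (keep=first):
   salary  name office
7      45   Amy    BOS
1      49   Eli    CHI
0      52  Hana     SF
6     171   Uma    NYC
add column salary_plus_10 = t['salary'] + 10:
   salary  name office  salary_plus_10
7      45   Amy    BOS              55
1      49   Eli    CHI              59
0      52  Hana     SF              62
6     171   Uma    NYC             181
Then the sum of column 'salary_plus_10': 357

357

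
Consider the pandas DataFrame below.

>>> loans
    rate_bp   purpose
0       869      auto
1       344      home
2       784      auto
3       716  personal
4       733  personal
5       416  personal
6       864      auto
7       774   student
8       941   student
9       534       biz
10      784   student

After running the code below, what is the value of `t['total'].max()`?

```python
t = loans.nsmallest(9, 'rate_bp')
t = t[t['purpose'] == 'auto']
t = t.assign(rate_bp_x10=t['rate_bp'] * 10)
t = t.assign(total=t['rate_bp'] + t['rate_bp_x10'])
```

9504

take 9 rows with smallest rate_bp:
    rate_bp   purpose
1       344      home
5       416  personal
9       534       biz
3       716  personal
4       733  personal
7       774   student
2       784      auto
10      784   student
6       864      auto
filter rows where purpose == 'auto':
   rate_bp purpose
2      784    auto
6      864    auto
add column rate_bp_x10 = t['rate_bp'] * 10:
   rate_bp purpose  rate_bp_x10
2      784    auto         7840
6      864    auto         8640
add column total = t['rate_bp'] + t['rate_bp_x10']:
   rate_bp purpose  rate_bp_x10  total
2      784    auto         7840   8624
6      864    auto         8640   9504
Taking the max of column 'total' gives 9504.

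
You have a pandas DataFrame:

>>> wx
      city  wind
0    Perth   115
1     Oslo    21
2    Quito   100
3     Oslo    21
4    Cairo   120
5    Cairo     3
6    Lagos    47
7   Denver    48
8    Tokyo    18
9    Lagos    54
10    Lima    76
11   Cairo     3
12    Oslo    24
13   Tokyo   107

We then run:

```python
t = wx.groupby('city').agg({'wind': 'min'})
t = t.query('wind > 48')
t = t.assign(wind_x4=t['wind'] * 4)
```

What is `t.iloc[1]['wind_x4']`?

group by city, min of wind:
        wind
city        
Cairo      3
Denver    48
Lagos     47
Lima      76
Oslo      21
Perth    115
Quito    100
Tokyo     18
filter rows where wind > 48:
       wind
city       
Lima     76
Perth   115
Quito   100
add column wind_x4 = t['wind'] * 4:
       wind  wind_x4
city                
Lima     76      304
Perth   115      460
Quito   100      400
Finally, value at position 1, column 'wind_x4' = 460.

460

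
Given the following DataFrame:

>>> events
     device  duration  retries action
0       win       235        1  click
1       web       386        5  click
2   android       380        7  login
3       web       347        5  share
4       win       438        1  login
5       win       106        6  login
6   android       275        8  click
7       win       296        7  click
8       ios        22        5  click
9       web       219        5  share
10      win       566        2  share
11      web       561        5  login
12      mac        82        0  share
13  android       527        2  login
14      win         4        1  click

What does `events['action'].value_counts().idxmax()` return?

value_counts of action:
action
click    6
login    5
share    4
Name: count, dtype: int64
Reading off the label with the largest value, we get click.

click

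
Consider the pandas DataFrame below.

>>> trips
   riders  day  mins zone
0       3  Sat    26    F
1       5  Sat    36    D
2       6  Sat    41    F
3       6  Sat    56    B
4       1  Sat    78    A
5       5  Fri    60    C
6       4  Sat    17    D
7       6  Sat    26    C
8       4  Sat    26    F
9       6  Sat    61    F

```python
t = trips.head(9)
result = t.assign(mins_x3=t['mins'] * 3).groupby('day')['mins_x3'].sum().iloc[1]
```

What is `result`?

take first 9 rows:
   riders  day  mins zone
0       3  Sat    26    F
1       5  Sat    36    D
2       6  Sat    41    F
3       6  Sat    56    B
4       1  Sat    78    A
5       5  Fri    60    C
6       4  Sat    17    D
7       6  Sat    26    C
8       4  Sat    26    F
add column mins_x3 = t['mins'] * 3:
   riders  day  mins zone  mins_x3
0       3  Sat    26    F       78
1       5  Sat    36    D      108
2       6  Sat    41    F      123
3       6  Sat    56    B      168
4       1  Sat    78    A      234
5       5  Fri    60    C      180
6       4  Sat    17    D       51
7       6  Sat    26    C       78
8       4  Sat    26    F       78
group by day, sum of mins_x3:
day
Fri    180
Sat    918
Name: mins_x3, dtype: int64
value at position 1 → 918

918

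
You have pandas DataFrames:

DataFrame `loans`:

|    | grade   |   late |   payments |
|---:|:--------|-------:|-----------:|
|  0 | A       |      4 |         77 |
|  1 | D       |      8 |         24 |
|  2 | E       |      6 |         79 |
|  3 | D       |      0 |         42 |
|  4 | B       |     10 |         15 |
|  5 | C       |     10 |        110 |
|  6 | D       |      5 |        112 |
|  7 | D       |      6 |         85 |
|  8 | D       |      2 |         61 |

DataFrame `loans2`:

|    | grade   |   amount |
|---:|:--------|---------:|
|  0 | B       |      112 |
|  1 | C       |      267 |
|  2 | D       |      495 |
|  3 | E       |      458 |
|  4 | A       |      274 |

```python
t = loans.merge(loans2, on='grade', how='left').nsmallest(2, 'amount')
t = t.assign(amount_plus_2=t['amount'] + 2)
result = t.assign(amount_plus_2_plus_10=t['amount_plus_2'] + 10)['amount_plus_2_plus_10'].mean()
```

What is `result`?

merge on 'grade' (how='left') → 9 rows:
  grade  late  payments  amount
0     A     4        77     274
1     D     8        24     495
2     E     6        79     458
3     D     0        42     495
4     B    10        15     112
5     C    10       110     267
6     D     5       112     495
7     D     6        85     495
8     D     2        61     495
take 2 rows with smallest amount:
  grade  late  payments  amount
4     B    10        15     112
5     C    10       110     267
add column amount_plus_2 = t['amount'] + 2:
  grade  late  payments  amount  amount_plus_2
4     B    10        15     112            114
5     C    10       110     267            269
add column amount_plus_2_plus_10 = t['amount_plus_2'] + 10:
  grade  late  payments  amount  amount_plus_2  amount_plus_2_plus_10
4     B    10        15     112            114                    124
5     C    10       110     267            269                    279
So mean() = 201.5.

201.5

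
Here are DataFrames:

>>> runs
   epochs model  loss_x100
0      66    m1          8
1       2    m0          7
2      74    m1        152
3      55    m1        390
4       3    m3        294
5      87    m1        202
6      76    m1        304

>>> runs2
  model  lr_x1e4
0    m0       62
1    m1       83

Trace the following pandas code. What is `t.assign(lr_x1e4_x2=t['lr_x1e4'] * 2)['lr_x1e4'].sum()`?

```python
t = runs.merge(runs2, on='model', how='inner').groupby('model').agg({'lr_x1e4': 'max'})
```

merge on 'model' (how='inner') → 6 rows:
   epochs model  loss_x100  lr_x1e4
0      66    m1          8       83
1       2    m0          7       62
2      74    m1        152       83
3      55    m1        390       83
4      87    m1        202       83
5      76    m1        304       83
group by model, max of lr_x1e4:
       lr_x1e4
model         
m0          62
m1          83
add column lr_x1e4_x2 = t['lr_x1e4'] * 2:
       lr_x1e4  lr_x1e4_x2
model                     
m0          62         124
m1          83         166
The sum of column 'lr_x1e4' is 145.

145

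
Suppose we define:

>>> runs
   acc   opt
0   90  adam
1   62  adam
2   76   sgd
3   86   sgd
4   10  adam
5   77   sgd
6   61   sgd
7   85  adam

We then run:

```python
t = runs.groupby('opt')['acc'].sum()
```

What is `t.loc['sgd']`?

300

group by opt, sum of acc:
opt
adam    247
sgd     300
Name: acc, dtype: int64
Finally, value at index 'sgd' = 300.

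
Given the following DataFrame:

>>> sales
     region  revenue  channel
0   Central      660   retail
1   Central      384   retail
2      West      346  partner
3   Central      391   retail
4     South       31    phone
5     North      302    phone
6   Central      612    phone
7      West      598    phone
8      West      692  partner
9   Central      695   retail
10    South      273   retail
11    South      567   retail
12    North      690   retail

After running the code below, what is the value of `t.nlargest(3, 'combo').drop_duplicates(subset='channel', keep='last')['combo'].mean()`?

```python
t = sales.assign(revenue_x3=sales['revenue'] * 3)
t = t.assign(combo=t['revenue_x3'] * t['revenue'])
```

add column revenue_x3 = sales['revenue'] * 3:
     region  revenue  channel  revenue_x3
0   Central      660   retail        1980
1   Central      384   retail        1152
2      West      346  partner        1038
3   Central      391   retail        1173
4     South       31    phone          93
5     North      302    phone         906
6   Central      612    phone        1836
7      West      598    phone        1794
8      West      692  partner        2076
9   Central      695   retail        2085
10    South      273   retail         819
11    South      567   retail        1701
12    North      690   retail        2070
add column combo = t['revenue_x3'] * t['revenue']:
     region  revenue  channel  revenue_x3    combo
0   Central      660   retail        1980  1306800
1   Central      384   retail        1152   442368
2      West      346  partner        1038   359148
3   Central      391   retail        1173   458643
4     South       31    phone          93     2883
5     North      302    phone         906   273612
6   Central      612    phone        1836  1123632
7      West      598    phone        1794  1072812
8      West      692  partner        2076  1436592
9   Central      695   retail        2085  1449075
10    South      273   retail         819   223587
11    South      567   retail        1701   964467
12    North      690   retail        2070  1428300
take 3 rows with largest combo:
     region  revenue  channel  revenue_x3    combo
9   Central      695   retail        2085  1449075
8      West      692  partner        2076  1436592
12    North      690   retail        2070  1428300
drop duplicate channel (keep=last):
   region  revenue  channel  revenue_x3    combo
8    West      692  partner        2076  1436592
12  North      690   retail        2070  1428300
So mean() = 1432446.0.

1432446.0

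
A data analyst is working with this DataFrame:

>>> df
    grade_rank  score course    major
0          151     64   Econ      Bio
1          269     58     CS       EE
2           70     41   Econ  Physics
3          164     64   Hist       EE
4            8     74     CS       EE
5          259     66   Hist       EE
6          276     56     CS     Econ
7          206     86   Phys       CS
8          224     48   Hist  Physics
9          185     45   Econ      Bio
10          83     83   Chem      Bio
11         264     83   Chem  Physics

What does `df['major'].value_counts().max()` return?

4

value_counts of major:
major
EE         4
Bio        3
Physics    3
Econ       1
CS         1
Name: count, dtype: int64
Taking the max of the resulting series gives 4.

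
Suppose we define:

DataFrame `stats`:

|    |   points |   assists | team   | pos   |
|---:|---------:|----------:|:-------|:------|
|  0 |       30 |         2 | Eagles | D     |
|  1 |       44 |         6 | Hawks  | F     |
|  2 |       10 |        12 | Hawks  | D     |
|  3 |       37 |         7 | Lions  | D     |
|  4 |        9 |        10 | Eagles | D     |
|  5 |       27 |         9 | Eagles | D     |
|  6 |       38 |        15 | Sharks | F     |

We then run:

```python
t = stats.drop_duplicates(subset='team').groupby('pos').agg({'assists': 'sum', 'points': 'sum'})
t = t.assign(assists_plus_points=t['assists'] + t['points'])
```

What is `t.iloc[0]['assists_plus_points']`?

76

drop duplicate team (keep=first):
   points  assists    team pos
0      30        2  Eagles   D
1      44        6   Hawks   F
3      37        7   Lions   D
6      38       15  Sharks   F
group by pos: sum(assists), sum(points):
     assists  points
pos                 
D          9      67
F         21      82
add column assists_plus_points = t['assists'] + t['points']:
     assists  points  assists_plus_points
pos                                      
D          9      67                   76
F         21      82                  103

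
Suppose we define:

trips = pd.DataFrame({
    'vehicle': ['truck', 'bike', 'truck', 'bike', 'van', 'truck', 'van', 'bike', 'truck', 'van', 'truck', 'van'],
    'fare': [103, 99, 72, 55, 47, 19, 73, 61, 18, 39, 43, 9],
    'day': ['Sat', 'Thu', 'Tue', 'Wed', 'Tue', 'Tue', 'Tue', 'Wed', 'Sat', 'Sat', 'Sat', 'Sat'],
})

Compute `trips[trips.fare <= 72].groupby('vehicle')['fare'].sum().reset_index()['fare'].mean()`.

121.0

filter rows where fare <= 72:
   vehicle  fare  day
2    truck    72  Tue
3     bike    55  Wed
4      van    47  Tue
5    truck    19  Tue
7     bike    61  Wed
8    truck    18  Sat
9      van    39  Sat
10   truck    43  Sat
11     van     9  Sat
group by vehicle, sum of fare:
vehicle
bike     116
truck    152
van       95
Name: fare, dtype: int64
reset_index():
  vehicle  fare
0    bike   116
1   truck   152
2     van    95
Reading off the mean of column 'fare', we get 121.0.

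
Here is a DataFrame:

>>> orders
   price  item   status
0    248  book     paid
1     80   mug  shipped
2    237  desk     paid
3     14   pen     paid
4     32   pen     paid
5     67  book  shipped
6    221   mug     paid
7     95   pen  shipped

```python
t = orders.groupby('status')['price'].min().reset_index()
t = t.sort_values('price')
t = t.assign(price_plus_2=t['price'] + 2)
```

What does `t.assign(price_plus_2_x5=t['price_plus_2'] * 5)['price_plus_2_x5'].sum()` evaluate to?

group by status, min of price:
status
paid       14
shipped    67
Name: price, dtype: int64
reset_index():
    status  price
0     paid     14
1  shipped     67
sort by price:
    status  price
0     paid     14
1  shipped     67
add column price_plus_2 = t['price'] + 2:
    status  price  price_plus_2
0     paid     14            16
1  shipped     67            69
add column price_plus_2_x5 = t['price_plus_2'] * 5:
    status  price  price_plus_2  price_plus_2_x5
0     paid     14            16               80
1  shipped     67            69              345
The sum of column 'price_plus_2_x5' is 425.

425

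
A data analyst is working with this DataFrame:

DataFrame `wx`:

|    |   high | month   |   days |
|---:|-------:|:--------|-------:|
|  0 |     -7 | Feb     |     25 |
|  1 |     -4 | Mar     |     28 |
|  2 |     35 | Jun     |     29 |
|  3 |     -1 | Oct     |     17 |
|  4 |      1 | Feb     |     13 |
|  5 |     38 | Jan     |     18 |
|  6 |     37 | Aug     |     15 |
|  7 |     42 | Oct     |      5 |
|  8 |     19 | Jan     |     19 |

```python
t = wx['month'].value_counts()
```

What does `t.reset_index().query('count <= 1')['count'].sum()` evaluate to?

3

value_counts of month:
month
Feb    2
Oct    2
Jan    2
Mar    1
Jun    1
Aug    1
Name: count, dtype: int64
reset_index():
  month  count
0   Feb      2
1   Oct      2
2   Jan      2
3   Mar      1
4   Jun      1
5   Aug      1
filter rows where count <= 1:
  month  count
3   Mar      1
4   Jun      1
5   Aug      1
sum of column 'count' → 3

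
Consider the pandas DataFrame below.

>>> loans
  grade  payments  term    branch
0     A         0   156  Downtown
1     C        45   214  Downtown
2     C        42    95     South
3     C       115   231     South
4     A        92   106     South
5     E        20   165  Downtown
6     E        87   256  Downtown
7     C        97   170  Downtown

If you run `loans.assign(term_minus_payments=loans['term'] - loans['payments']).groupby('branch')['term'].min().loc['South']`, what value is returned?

add column term_minus_payments = loans['term'] - loans['payments']:
  grade  payments  term    branch  term_minus_payments
0     A         0   156  Downtown                  156
1     C        45   214  Downtown                  169
2     C        42    95     South                   53
3     C       115   231     South                  116
4     A        92   106     South                   14
5     E        20   165  Downtown                  145
6     E        87   256  Downtown                  169
7     C        97   170  Downtown                   73
group by branch, min of term:
branch
Downtown    156
South        95
Name: term, dtype: int64
Finally, value at index 'South' = 95.

95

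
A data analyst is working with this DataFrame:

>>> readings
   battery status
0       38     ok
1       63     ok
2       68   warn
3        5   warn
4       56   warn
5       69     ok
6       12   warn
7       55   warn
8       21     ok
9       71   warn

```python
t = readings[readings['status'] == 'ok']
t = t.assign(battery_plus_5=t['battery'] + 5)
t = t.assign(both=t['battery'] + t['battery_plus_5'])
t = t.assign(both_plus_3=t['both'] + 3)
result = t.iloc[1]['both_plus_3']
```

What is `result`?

filter rows where status == 'ok':
   battery status
0       38     ok
1       63     ok
5       69     ok
8       21     ok
add column battery_plus_5 = t['battery'] + 5:
   battery status  battery_plus_5
0       38     ok              43
1       63     ok              68
5       69     ok              74
8       21     ok              26
add column both = t['battery'] + t['battery_plus_5']:
   battery status  battery_plus_5  both
0       38     ok              43    81
1       63     ok              68   131
5       69     ok              74   143
8       21     ok              26    47
add column both_plus_3 = t['both'] + 3:
   battery status  battery_plus_5  both  both_plus_3
0       38     ok              43    81           84
1       63     ok              68   131          134
5       69     ok              74   143          146
8       21     ok              26    47           50
Finally, value at position 1, column 'both_plus_3' = 134.

134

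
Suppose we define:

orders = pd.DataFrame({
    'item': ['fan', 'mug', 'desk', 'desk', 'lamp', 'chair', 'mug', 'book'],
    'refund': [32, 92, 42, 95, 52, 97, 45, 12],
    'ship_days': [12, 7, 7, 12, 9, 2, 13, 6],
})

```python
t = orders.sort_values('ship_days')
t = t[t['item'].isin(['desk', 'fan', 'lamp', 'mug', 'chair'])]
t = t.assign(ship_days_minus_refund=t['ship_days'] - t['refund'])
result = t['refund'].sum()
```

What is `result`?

455

sort by ship_days:
    item  refund  ship_days
5  chair      97          2
7   book      12          6
1    mug      92          7
2   desk      42          7
4   lamp      52          9
0    fan      32         12
3   desk      95         12
6    mug      45         13
filter rows where item in ['desk', 'fan', 'lamp', 'mug', 'chair']:
    item  refund  ship_days
5  chair      97          2
1    mug      92          7
2   desk      42          7
4   lamp      52          9
0    fan      32         12
3   desk      95         12
6    mug      45         13
add column ship_days_minus_refund = t['ship_days'] - t['refund']:
    item  refund  ship_days  ship_days_minus_refund
5  chair      97          2                     -95
1    mug      92          7                     -85
2   desk      42          7                     -35
4   lamp      52          9                     -43
0    fan      32         12                     -20
3   desk      95         12                     -83
6    mug      45         13                     -32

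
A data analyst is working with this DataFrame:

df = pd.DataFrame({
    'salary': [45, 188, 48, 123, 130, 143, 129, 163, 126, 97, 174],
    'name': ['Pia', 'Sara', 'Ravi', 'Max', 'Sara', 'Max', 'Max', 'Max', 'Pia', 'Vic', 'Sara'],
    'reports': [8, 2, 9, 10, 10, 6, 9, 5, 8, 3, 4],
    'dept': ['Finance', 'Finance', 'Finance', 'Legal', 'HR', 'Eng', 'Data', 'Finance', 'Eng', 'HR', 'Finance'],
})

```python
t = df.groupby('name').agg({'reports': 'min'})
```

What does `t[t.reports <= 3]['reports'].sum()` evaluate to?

5

group by name, min of reports:
      reports
name         
Max         5
Pia         8
Ravi        9
Sara        2
Vic         3
filter rows where reports <= 3:
      reports
name         
Sara        2
Vic         3
Taking the sum of column 'reports' gives 5.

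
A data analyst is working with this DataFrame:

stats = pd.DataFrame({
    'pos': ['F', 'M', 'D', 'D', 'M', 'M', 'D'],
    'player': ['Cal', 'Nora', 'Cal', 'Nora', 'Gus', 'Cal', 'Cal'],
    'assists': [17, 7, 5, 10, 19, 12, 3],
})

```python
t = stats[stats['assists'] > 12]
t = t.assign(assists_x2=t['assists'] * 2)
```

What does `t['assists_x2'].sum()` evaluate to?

72

filter rows where assists > 12:
  pos player  assists
0   F    Cal       17
4   M    Gus       19
add column assists_x2 = t['assists'] * 2:
  pos player  assists  assists_x2
0   F    Cal       17          34
4   M    Gus       19          38
The sum of column 'assists_x2' is 72.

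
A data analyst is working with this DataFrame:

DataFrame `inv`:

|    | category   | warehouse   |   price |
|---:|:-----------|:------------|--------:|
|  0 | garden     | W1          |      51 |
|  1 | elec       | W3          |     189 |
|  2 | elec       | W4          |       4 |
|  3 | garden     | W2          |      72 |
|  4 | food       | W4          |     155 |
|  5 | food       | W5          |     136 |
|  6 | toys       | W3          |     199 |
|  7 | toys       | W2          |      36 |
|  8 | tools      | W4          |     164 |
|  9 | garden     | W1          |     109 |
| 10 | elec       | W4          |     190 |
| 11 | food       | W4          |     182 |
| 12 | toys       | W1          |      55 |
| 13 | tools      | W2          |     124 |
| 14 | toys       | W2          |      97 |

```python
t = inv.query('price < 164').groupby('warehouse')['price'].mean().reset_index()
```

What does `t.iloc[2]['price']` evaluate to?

filter rows where price < 164:
   category warehouse  price
0    garden        W1     51
2      elec        W4      4
3    garden        W2     72
4      food        W4    155
5      food        W5    136
7      toys        W2     36
9    garden        W1    109
12     toys        W1     55
13    tools        W2    124
14     toys        W2     97
group by warehouse, mean of price:
warehouse
W1     71.666667
W2     82.250000
W4     79.500000
W5    136.000000
Name: price, dtype: float64
reset_index():
  warehouse       price
0        W1   71.666667
1        W2   82.250000
2        W4   79.500000
3        W5  136.000000
Then the value at position 2, column 'price': 79.5

79.5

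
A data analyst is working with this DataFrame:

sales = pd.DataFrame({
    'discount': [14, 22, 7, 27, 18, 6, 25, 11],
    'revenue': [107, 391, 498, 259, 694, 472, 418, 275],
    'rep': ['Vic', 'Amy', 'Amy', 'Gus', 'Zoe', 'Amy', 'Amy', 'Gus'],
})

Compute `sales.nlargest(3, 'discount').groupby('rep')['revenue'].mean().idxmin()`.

Gus

take 3 rows with largest discount:
   discount  revenue  rep
3        27      259  Gus
6        25      418  Amy
1        22      391  Amy
group by rep, mean of revenue:
rep
Amy    404.5
Gus    259.0
Name: revenue, dtype: float64
Then the label with the smallest value: Gus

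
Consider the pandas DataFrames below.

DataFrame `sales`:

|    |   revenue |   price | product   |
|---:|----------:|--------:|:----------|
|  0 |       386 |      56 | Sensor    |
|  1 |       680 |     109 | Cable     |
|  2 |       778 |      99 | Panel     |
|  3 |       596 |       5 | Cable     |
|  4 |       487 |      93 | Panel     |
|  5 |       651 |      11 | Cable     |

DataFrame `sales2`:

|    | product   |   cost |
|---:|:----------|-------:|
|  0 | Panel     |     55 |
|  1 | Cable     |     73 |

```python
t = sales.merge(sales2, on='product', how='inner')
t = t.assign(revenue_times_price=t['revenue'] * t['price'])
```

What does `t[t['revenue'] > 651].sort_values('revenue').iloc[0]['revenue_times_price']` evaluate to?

merge on 'product' (how='inner') → 5 rows:
   revenue  price product  cost
0      680    109   Cable    73
1      778     99   Panel    55
2      596      5   Cable    73
3      487     93   Panel    55
4      651     11   Cable    73
add column revenue_times_price = t['revenue'] * t['price']:
   revenue  price product  cost  revenue_times_price
0      680    109   Cable    73                74120
1      778     99   Panel    55                77022
2      596      5   Cable    73                 2980
3      487     93   Panel    55                45291
4      651     11   Cable    73                 7161
filter rows where revenue > 651:
   revenue  price product  cost  revenue_times_price
0      680    109   Cable    73                74120
1      778     99   Panel    55                77022
sort by revenue:
   revenue  price product  cost  revenue_times_price
0      680    109   Cable    73                74120
1      778     99   Panel    55                77022

74120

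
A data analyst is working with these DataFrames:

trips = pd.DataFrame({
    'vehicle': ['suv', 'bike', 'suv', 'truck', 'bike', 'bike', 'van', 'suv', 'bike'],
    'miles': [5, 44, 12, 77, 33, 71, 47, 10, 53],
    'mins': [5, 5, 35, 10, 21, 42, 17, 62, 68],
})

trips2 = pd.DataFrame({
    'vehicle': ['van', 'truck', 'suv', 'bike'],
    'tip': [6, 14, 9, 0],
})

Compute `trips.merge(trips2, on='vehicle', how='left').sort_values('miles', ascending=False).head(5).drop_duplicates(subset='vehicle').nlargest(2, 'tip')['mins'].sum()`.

merge on 'vehicle' (how='left') → 9 rows:
  vehicle  miles  mins  tip
0     suv      5     5    9
1    bike     44     5    0
2     suv     12    35    9
3   truck     77    10   14
4    bike     33    21    0
5    bike     71    42    0
6     van     47    17    6
7     suv     10    62    9
8    bike     53    68    0
sort by miles descending:
  vehicle  miles  mins  tip
3   truck     77    10   14
5    bike     71    42    0
8    bike     53    68    0
6     van     47    17    6
1    bike     44     5    0
4    bike     33    21    0
2     suv     12    35    9
7     suv     10    62    9
0     suv      5     5    9
take first 5 rows:
  vehicle  miles  mins  tip
3   truck     77    10   14
5    bike     71    42    0
8    bike     53    68    0
6     van     47    17    6
1    bike     44     5    0
drop duplicate vehicle (keep=first):
  vehicle  miles  mins  tip
3   truck     77    10   14
5    bike     71    42    0
6     van     47    17    6
take 2 rows with largest tip:
  vehicle  miles  mins  tip
3   truck     77    10   14
6     van     47    17    6
The sum of column 'mins' is 27.

27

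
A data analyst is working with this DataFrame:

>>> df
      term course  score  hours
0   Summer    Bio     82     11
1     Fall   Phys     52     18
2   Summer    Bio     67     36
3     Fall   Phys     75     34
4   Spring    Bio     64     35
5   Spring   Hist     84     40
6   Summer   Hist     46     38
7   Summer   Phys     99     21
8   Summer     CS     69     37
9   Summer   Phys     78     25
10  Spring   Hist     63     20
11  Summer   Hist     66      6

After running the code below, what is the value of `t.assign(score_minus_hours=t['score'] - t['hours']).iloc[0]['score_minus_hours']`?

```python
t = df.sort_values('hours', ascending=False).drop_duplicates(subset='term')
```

sort by hours descending:
      term course  score  hours
5   Spring   Hist     84     40
6   Summer   Hist     46     38
8   Summer     CS     69     37
2   Summer    Bio     67     36
4   Spring    Bio     64     35
3     Fall   Phys     75     34
9   Summer   Phys     78     25
7   Summer   Phys     99     21
10  Spring   Hist     63     20
1     Fall   Phys     52     18
0   Summer    Bio     82     11
11  Summer   Hist     66      6
drop duplicate term (keep=first):
     term course  score  hours
5  Spring   Hist     84     40
6  Summer   Hist     46     38
3    Fall   Phys     75     34
add column score_minus_hours = t['score'] - t['hours']:
     term course  score  hours  score_minus_hours
5  Spring   Hist     84     40                 44
6  Summer   Hist     46     38                  8
3    Fall   Phys     75     34                 41

44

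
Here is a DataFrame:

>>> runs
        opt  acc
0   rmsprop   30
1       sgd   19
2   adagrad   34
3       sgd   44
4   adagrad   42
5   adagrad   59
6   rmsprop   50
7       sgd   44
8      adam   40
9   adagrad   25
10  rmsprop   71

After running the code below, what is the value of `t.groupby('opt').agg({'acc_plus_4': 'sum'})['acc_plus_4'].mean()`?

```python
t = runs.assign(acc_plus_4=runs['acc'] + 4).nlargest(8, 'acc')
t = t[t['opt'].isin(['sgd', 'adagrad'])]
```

121.5

add column acc_plus_4 = runs['acc'] + 4:
        opt  acc  acc_plus_4
0   rmsprop   30          34
1       sgd   19          23
2   adagrad   34          38
3       sgd   44          48
4   adagrad   42          46
5   adagrad   59          63
6   rmsprop   50          54
7       sgd   44          48
8      adam   40          44
9   adagrad   25          29
10  rmsprop   71          75
take 8 rows with largest acc:
        opt  acc  acc_plus_4
10  rmsprop   71          75
5   adagrad   59          63
6   rmsprop   50          54
3       sgd   44          48
7       sgd   44          48
4   adagrad   42          46
8      adam   40          44
2   adagrad   34          38
filter rows where opt in ['sgd', 'adagrad']:
       opt  acc  acc_plus_4
5  adagrad   59          63
3      sgd   44          48
7      sgd   44          48
4  adagrad   42          46
2  adagrad   34          38
group by opt, sum of acc_plus_4:
         acc_plus_4
opt                
adagrad         147
sgd              96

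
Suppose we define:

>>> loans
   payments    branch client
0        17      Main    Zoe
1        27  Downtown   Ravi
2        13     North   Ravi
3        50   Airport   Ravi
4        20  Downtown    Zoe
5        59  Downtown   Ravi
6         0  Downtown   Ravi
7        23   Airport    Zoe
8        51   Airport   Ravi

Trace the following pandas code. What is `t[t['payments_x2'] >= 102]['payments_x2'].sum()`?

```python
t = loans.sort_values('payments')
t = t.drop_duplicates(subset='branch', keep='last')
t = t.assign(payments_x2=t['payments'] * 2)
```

220

sort by payments:
   payments    branch client
6         0  Downtown   Ravi
2        13     North   Ravi
0        17      Main    Zoe
4        20  Downtown    Zoe
7        23   Airport    Zoe
1        27  Downtown   Ravi
3        50   Airport   Ravi
8        51   Airport   Ravi
5        59  Downtown   Ravi
drop duplicate branch (keep=last):
   payments    branch client
2        13     North   Ravi
0        17      Main    Zoe
8        51   Airport   Ravi
5        59  Downtown   Ravi
add column payments_x2 = t['payments'] * 2:
   payments    branch client  payments_x2
2        13     North   Ravi           26
0        17      Main    Zoe           34
8        51   Airport   Ravi          102
5        59  Downtown   Ravi          118
filter rows where payments_x2 >= 102:
   payments    branch client  payments_x2
8        51   Airport   Ravi          102
5        59  Downtown   Ravi          118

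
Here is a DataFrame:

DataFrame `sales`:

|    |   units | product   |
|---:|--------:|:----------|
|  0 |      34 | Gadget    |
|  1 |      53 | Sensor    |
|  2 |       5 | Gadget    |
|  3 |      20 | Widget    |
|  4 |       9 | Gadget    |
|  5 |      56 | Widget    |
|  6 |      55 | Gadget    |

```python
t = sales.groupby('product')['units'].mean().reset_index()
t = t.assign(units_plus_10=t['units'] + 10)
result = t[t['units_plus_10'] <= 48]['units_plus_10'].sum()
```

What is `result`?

group by product, mean of units:
product
Gadget    25.75
Sensor    53.00
Widget    38.00
Name: units, dtype: float64
reset_index():
  product  units
0  Gadget  25.75
1  Sensor  53.00
2  Widget  38.00
add column units_plus_10 = t['units'] + 10:
  product  units  units_plus_10
0  Gadget  25.75          35.75
1  Sensor  53.00          63.00
2  Widget  38.00          48.00
filter rows where units_plus_10 <= 48:
  product  units  units_plus_10
0  Gadget  25.75          35.75
2  Widget  38.00          48.00
Then the sum of column 'units_plus_10': 83.75

83.75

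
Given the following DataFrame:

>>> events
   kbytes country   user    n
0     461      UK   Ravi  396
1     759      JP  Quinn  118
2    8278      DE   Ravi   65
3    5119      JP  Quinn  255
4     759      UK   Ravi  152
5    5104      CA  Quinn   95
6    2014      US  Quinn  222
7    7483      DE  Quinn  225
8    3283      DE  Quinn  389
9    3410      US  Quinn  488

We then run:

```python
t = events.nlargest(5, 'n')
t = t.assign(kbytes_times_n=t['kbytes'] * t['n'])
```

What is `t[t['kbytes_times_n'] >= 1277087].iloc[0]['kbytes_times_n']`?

take 5 rows with largest n:
   kbytes country   user    n
9    3410      US  Quinn  488
0     461      UK   Ravi  396
8    3283      DE  Quinn  389
3    5119      JP  Quinn  255
7    7483      DE  Quinn  225
add column kbytes_times_n = t['kbytes'] * t['n']:
   kbytes country   user    n  kbytes_times_n
9    3410      US  Quinn  488         1664080
0     461      UK   Ravi  396          182556
8    3283      DE  Quinn  389         1277087
3    5119      JP  Quinn  255         1305345
7    7483      DE  Quinn  225         1683675
filter rows where kbytes_times_n >= 1277087:
   kbytes country   user    n  kbytes_times_n
9    3410      US  Quinn  488         1664080
8    3283      DE  Quinn  389         1277087
3    5119      JP  Quinn  255         1305345
7    7483      DE  Quinn  225         1683675
Reading off the value at position 0, column 'kbytes_times_n', we get 1664080.

1664080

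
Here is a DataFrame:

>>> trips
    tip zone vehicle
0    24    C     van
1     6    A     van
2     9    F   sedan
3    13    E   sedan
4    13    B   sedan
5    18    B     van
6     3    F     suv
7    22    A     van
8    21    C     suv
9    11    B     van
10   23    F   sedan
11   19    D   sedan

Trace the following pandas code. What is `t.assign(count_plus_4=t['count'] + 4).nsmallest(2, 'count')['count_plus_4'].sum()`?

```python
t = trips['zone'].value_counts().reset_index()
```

value_counts of zone:
zone
F    3
B    3
C    2
A    2
E    1
D    1
Name: count, dtype: int64
reset_index():
  zone  count
0    F      3
1    B      3
2    C      2
3    A      2
4    E      1
5    D      1
add column count_plus_4 = t['count'] + 4:
  zone  count  count_plus_4
0    F      3             7
1    B      3             7
2    C      2             6
3    A      2             6
4    E      1             5
5    D      1             5
take 2 rows with smallest count:
  zone  count  count_plus_4
4    E      1             5
5    D      1             5
Reading off the sum of column 'count_plus_4', we get 10.

10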